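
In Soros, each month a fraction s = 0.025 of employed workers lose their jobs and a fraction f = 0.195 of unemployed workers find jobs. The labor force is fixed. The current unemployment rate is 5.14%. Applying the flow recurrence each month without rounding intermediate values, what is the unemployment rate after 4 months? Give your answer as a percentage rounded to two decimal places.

Unemployment rate after four months ≈ 9.06%.

With a fixed labor force, u_{t+1} = u_t + s·(1−u_t) − f·u_t = u_t·(1−s−f) + s.
Here 1−s−f = 0.780 and s = 0.025.
u_1 = 0.051400 × 0.780 + 0.025 = 0.065092.
u_2 = 0.065092 × 0.780 + 0.025 = 0.075772.
u_3 = 0.075772 × 0.780 + 0.025 = 0.084102.
u_4 = 0.084102 × 0.780 + 0.025 = 0.090600.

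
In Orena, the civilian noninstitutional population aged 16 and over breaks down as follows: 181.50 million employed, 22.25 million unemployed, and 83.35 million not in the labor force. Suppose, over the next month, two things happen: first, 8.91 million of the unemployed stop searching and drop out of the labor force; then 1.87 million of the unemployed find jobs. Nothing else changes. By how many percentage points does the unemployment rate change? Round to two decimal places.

Initially, labor force = 181.50 + 22.25 = 203.75 million, so u = 22.25/203.75 = 10.92%.
After the first change, unemployed and labor force both fall by 8.91 → E = 181.50, U = 13.34, labor force = 194.84 million.
After the second change, unemployed falls and employed rises by 1.87; labor force unchanged → E = 183.37, U = 11.47, labor force = 194.84 million.
New unemployment rate = 11.47 / 194.84 = 5.89%.
Change = 5.89% − 10.92% = −5.03 percentage points.

The unemployment rate changes by −5.03 percentage points.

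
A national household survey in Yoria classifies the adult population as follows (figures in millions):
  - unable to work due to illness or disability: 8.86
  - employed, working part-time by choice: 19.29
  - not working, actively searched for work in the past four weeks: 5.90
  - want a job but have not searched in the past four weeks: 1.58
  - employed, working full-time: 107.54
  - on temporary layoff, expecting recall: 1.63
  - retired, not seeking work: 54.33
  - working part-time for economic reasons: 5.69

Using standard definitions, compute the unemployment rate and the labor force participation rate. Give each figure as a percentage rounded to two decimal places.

Unemployment rate ≈ 5.38%; labor force participation rate ≈ 68.38%.

Employed = 19.29 + 107.54 + 5.69 = 132.52 million (anyone who worked, including part-time for economic reasons, counts as employed).
Unemployed = 5.90 + 1.63 = 7.53 million (jobless and actively searching, or on temporary layoff).
Labor force = 132.52 + 7.53 = 140.05 million.
Not in labor force = 8.86 + 1.58 + 54.33 = 64.77 million (those not working and not actively searching are outside the labor force — including those who want a job but have given up searching).
Civilian working-age population = 140.05 + 64.77 = 204.82 million.
Unemployment rate = 7.53 / 140.05 = 5.38%.
Labor force participation rate = 140.05 / 204.82 = 68.38%.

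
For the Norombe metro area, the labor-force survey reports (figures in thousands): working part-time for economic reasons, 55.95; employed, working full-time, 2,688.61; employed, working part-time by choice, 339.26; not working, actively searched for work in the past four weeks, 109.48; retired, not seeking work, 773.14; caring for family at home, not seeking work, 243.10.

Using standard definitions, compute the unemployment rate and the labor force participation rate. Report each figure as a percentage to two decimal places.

Unemployment rate ≈ 3.43%; labor force participation rate ≈ 75.86%.

Employed = 55.95 + 2,688.61 + 339.26 = 3,083.82 thousand (anyone who worked, including part-time for economic reasons, counts as employed).
Unemployed = 109.48 thousand.
Labor force = 3,083.82 + 109.48 = 3,193.30 thousand.
Not in labor force = 773.14 + 243.10 = 1,016.24 thousand (those not working and not actively searching are outside the labor force).
Civilian working-age population = 3,193.30 + 1,016.24 = 4,209.54 thousand.
Unemployment rate = 109.48 / 3,193.30 = 3.43%.
Labor force participation rate = 3,193.30 / 4,209.54 = 75.86%.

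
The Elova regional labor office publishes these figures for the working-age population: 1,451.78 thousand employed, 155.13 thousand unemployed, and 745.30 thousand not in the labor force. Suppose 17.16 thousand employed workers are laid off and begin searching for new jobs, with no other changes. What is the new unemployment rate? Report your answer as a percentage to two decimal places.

New unemployment rate ≈ 10.72%.

Initially, labor force = 1,451.78 + 155.13 = 1,606.91 thousand, so u = 155.13/1,606.91 = 9.65%.
After the change, employed falls and unemployed rises by 17.16; labor force unchanged → E = 1,434.62, U = 172.29, labor force = 1,606.91 thousand.
New unemployment rate = 172.29 / 1,606.91 = 10.72%.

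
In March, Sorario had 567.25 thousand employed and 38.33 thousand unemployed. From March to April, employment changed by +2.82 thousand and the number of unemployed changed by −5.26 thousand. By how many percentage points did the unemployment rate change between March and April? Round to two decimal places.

The unemployment rate changed by −0.85 percentage points.

March: labor force = 567.25 + 38.33 = 605.58; u = 38.33/605.58 = 6.33%.
April: labor force = 570.07 + 33.07 = 603.14; u = 33.07/603.14 = 5.48%.
Change = 5.48% − 6.33% = −0.85 pp.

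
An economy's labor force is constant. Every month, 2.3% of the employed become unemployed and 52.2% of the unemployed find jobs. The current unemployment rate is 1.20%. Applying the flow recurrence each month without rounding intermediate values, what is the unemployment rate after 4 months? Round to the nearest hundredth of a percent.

With a fixed labor force, u_{t+1} = u_t + s·(1−u_t) − f·u_t = u_t·(1−s−f) + s.
Here 1−s−f = 0.455 and s = 0.023.
u_1 = 0.012000 × 0.455 + 0.023 = 0.028460.
u_2 = 0.028460 × 0.455 + 0.023 = 0.035949.
u_3 = 0.035949 × 0.455 + 0.023 = 0.039357.
u_4 = 0.039357 × 0.455 + 0.023 = 0.040907.

Unemployment rate after four months ≈ 4.09%.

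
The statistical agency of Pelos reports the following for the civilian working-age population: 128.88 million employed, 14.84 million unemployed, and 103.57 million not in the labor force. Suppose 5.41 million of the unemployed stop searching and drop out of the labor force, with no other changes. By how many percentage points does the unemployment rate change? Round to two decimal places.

The unemployment rate changes by −3.51 percentage points.

Initially, labor force = 128.88 + 14.84 = 143.72 million, so u = 14.84/143.72 = 10.33%.
After the change, unemployed and labor force both fall by 5.41 → E = 128.88, U = 9.43, labor force = 138.31 million.
New unemployment rate = 9.43 / 138.31 = 6.82%.
Change = 6.82% − 10.33% = −3.51 percentage points.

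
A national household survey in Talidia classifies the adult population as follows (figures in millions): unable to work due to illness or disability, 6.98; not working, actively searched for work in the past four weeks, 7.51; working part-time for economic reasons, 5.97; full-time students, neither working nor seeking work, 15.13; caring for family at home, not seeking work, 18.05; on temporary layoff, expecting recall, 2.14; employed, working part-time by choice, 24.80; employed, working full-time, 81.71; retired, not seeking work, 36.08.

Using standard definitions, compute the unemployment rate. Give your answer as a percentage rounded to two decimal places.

Employed = 5.97 + 24.80 + 81.71 = 112.48 million (anyone who worked, including part-time for economic reasons, counts as employed).
Unemployed = 7.51 + 2.14 = 9.65 million (jobless and actively searching, or on temporary layoff).
Labor force = 112.48 + 9.65 = 122.13 million.
Unemployment rate = 9.65 / 122.13 = 7.90%.

Unemployment rate ≈ 7.90%.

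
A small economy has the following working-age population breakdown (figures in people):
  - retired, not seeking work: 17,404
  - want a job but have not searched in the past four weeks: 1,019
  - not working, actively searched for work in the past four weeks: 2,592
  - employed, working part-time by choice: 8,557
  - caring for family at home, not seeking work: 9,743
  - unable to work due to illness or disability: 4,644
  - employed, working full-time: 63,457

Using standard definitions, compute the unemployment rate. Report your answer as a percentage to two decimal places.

Unemployment rate ≈ 3.47%.

Employed = 8,557 + 63,457 = 72,014.
Unemployed = 2,592.
Labor force = 72,014 + 2,592 = 74,606.
Unemployment rate = 2,592 / 74,606 = 3.47%.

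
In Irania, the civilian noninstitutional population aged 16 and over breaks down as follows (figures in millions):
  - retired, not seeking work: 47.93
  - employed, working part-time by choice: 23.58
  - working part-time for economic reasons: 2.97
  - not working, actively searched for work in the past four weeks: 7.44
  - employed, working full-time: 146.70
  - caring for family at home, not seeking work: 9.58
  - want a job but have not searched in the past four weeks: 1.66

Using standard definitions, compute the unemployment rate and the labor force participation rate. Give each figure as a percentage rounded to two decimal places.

Unemployment rate ≈ 4.12%; labor force participation rate ≈ 75.33%.

Employed = 23.58 + 2.97 + 146.70 = 173.25 million (anyone who worked, including part-time for economic reasons, counts as employed).
Unemployed = 7.44 million.
Labor force = 173.25 + 7.44 = 180.69 million.
Not in labor force = 47.93 + 9.58 + 1.66 = 59.17 million (those not working and not actively searching are outside the labor force — including those who want a job but have given up searching).
Civilian working-age population = 180.69 + 59.17 = 239.86 million.
Unemployment rate = 7.44 / 180.69 = 4.12%.
Labor force participation rate = 180.69 / 239.86 = 75.33%.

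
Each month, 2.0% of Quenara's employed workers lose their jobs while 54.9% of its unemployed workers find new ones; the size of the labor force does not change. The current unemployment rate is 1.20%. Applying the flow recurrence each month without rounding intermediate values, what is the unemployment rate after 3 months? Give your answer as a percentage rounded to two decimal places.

With a fixed labor force, u_{t+1} = u_t + s·(1−u_t) − f·u_t = u_t·(1−s−f) + s.
Here 1−s−f = 0.431 and s = 0.020.
u_1 = 0.012000 × 0.431 + 0.020 = 0.025172.
u_2 = 0.025172 × 0.431 + 0.020 = 0.030849.
u_3 = 0.030849 × 0.431 + 0.020 = 0.033296.

Unemployment rate after three months ≈ 3.33%.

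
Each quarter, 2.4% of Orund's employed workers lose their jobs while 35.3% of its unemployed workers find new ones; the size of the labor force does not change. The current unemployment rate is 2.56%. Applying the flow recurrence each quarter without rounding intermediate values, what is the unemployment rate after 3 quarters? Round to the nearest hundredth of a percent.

Unemployment rate after three quarters ≈ 5.45%.

With a fixed labor force, u_{t+1} = u_t + s·(1−u_t) − f·u_t = u_t·(1−s−f) + s.
Here 1−s−f = 0.623 and s = 0.024.
u_1 = 0.025600 × 0.623 + 0.024 = 0.039949.
u_2 = 0.039949 × 0.623 + 0.024 = 0.048888.
u_3 = 0.048888 × 0.623 + 0.024 = 0.054457.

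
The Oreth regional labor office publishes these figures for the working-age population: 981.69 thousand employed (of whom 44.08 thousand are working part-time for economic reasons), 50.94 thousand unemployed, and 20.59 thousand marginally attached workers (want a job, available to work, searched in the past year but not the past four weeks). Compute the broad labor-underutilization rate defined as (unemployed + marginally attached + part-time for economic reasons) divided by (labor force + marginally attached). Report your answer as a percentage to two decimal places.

Labor force = 981.69 + 50.94 = 1,032.63 thousand.
Numerator = 50.94 + 20.59 + 44.08 = 115.61 thousand.
Denominator = 1,032.63 + 20.59 = 1,053.22 thousand.
Broad rate = 115.61 / 1,053.22 = 10.98%.

Broad underutilization rate ≈ 10.98%.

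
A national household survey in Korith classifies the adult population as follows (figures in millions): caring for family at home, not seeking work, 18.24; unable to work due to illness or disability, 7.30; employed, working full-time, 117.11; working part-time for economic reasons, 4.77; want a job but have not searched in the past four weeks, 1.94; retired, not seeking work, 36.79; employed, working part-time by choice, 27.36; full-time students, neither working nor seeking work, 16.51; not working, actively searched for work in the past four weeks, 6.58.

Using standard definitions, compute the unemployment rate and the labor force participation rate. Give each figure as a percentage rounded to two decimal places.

Employed = 117.11 + 4.77 + 27.36 = 149.24 million (anyone who worked, including part-time for economic reasons, counts as employed).
Unemployed = 6.58 million.
Labor force = 149.24 + 6.58 = 155.82 million.
Not in labor force = 18.24 + 7.30 + 1.94 + 36.79 + 16.51 = 80.78 million (those not working and not actively searching are outside the labor force — including those who want a job but have given up searching).
Civilian working-age population = 155.82 + 80.78 = 236.60 million.
Unemployment rate = 6.58 / 155.82 = 4.22%.
Labor force participation rate = 155.82 / 236.60 = 65.86%.

Unemployment rate ≈ 4.22%; labor force participation rate ≈ 65.86%.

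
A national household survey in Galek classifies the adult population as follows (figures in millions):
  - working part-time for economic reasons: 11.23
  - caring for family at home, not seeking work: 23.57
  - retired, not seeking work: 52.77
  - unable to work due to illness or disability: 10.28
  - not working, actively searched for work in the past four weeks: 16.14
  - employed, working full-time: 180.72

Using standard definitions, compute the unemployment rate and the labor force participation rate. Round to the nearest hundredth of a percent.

Employed = 11.23 + 180.72 = 191.95 million (anyone who worked, including part-time for economic reasons, counts as employed).
Unemployed = 16.14 million.
Labor force = 191.95 + 16.14 = 208.09 million.
Not in labor force = 23.57 + 52.77 + 10.28 = 86.62 million (those not working and not actively searching are outside the labor force).
Civilian working-age population = 208.09 + 86.62 = 294.71 million.
Unemployment rate = 16.14 / 208.09 = 7.76%.
Labor force participation rate = 208.09 / 294.71 = 70.61%.

Unemployment rate ≈ 7.76%; labor force participation rate ≈ 70.61%.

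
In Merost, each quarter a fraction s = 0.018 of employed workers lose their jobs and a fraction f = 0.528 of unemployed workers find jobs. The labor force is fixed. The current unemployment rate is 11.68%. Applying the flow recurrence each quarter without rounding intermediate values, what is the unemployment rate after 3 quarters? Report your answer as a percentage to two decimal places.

Unemployment rate after three quarters ≈ 4.08%.

With a fixed labor force, u_{t+1} = u_t + s·(1−u_t) − f·u_t = u_t·(1−s−f) + s.
Here 1−s−f = 0.454 and s = 0.018.
u_1 = 0.116800 × 0.454 + 0.018 = 0.071027.
u_2 = 0.071027 × 0.454 + 0.018 = 0.050246.
u_3 = 0.050246 × 0.454 + 0.018 = 0.040812.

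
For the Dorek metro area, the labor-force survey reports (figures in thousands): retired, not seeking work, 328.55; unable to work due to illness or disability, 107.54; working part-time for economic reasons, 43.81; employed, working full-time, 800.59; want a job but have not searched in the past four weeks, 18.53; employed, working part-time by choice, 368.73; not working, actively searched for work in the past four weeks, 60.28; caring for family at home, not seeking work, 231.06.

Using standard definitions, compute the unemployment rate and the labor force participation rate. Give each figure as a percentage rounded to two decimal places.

Employed = 43.81 + 800.59 + 368.73 = 1,213.13 thousand (anyone who worked, including part-time for economic reasons, counts as employed).
Unemployed = 60.28 thousand.
Labor force = 1,213.13 + 60.28 = 1,273.41 thousand.
Not in labor force = 328.55 + 107.54 + 18.53 + 231.06 = 685.68 thousand (those not working and not actively searching are outside the labor force — including those who want a job but have given up searching).
Civilian working-age population = 1,273.41 + 685.68 = 1,959.09 thousand.
Unemployment rate = 60.28 / 1,273.41 = 4.73%.
Labor force participation rate = 1,273.41 / 1,959.09 = 65.00%.

Unemployment rate ≈ 4.73%; labor force participation rate ≈ 65.00%.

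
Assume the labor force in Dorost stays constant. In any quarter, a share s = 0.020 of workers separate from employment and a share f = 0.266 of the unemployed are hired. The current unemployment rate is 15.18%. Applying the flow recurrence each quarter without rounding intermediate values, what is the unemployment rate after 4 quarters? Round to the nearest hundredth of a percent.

Unemployment rate after four quarters ≈ 9.12%.

With a fixed labor force, u_{t+1} = u_t + s·(1−u_t) − f·u_t = u_t·(1−s−f) + s.
Here 1−s−f = 0.714 and s = 0.020.
u_1 = 0.151800 × 0.714 + 0.020 = 0.128385.
u_2 = 0.128385 × 0.714 + 0.020 = 0.111667.
u_3 = 0.111667 × 0.714 + 0.020 = 0.099730.
u_4 = 0.099730 × 0.714 + 0.020 = 0.091207.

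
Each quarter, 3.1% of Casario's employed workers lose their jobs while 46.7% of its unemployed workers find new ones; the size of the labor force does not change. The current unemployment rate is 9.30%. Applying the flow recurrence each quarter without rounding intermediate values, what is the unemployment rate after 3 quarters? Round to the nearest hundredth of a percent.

Unemployment rate after three quarters ≈ 6.61%.

With a fixed labor force, u_{t+1} = u_t + s·(1−u_t) − f·u_t = u_t·(1−s−f) + s.
Here 1−s−f = 0.502 and s = 0.031.
u_1 = 0.093000 × 0.502 + 0.031 = 0.077686.
u_2 = 0.077686 × 0.502 + 0.031 = 0.069998.
u_3 = 0.069998 × 0.502 + 0.031 = 0.066139.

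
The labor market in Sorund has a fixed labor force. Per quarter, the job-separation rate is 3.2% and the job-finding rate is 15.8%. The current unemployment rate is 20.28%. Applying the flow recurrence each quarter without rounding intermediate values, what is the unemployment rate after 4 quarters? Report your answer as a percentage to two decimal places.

With a fixed labor force, u_{t+1} = u_t + s·(1−u_t) − f·u_t = u_t·(1−s−f) + s.
Here 1−s−f = 0.810 and s = 0.032.
u_1 = 0.202800 × 0.810 + 0.032 = 0.196268.
u_2 = 0.196268 × 0.810 + 0.032 = 0.190977.
u_3 = 0.190977 × 0.810 + 0.032 = 0.186691.
u_4 = 0.186691 × 0.810 + 0.032 = 0.183220.

Unemployment rate after four quarters ≈ 18.32%.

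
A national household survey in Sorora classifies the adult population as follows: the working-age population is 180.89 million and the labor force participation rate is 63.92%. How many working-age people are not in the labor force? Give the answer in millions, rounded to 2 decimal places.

About 65.27 million are not in the labor force.

Share not in the labor force = 1 − 0.6392 = 0.3608.
Not in labor force = 0.3608 × 180.89 ≈ 65.27 million.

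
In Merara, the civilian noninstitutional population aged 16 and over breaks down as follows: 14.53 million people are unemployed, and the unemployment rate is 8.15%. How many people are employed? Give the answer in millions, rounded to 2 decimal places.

About 163.75 million are employed.

Labor force = U / u = 14.53 / 0.0815 ≈ 178.28 million.
Employed = labor force − unemployed = 178.28 − 14.53 = 163.75 million.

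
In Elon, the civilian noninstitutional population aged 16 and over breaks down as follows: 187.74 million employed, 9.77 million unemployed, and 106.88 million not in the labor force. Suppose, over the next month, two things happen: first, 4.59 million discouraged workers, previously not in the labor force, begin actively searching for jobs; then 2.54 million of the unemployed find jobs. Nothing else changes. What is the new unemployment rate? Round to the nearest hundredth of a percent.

New unemployment rate ≈ 5.85%.

Initially, labor force = 187.74 + 9.77 = 197.51 million, so u = 9.77/197.51 = 4.95%.
After the first change, unemployed and labor force both rise by 4.59 → E = 187.74, U = 14.36, labor force = 202.10 million.
After the second change, unemployed falls and employed rises by 2.54; labor force unchanged → E = 190.28, U = 11.82, labor force = 202.10 million.
New unemployment rate = 11.82 / 202.10 = 5.85%.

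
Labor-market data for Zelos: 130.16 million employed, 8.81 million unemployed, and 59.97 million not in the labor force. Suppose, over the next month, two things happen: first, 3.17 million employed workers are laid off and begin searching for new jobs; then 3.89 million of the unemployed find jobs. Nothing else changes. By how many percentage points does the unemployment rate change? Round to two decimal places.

Initially, labor force = 130.16 + 8.81 = 138.97 million, so u = 8.81/138.97 = 6.34%.
After the first change, employed falls and unemployed rises by 3.17; labor force unchanged → E = 126.99, U = 11.98, labor force = 138.97 million.
After the second change, unemployed falls and employed rises by 3.89; labor force unchanged → E = 130.88, U = 8.09, labor force = 138.97 million.
New unemployment rate = 8.09 / 138.97 = 5.82%.
Change = 5.82% − 6.34% = −0.52 percentage points.

The unemployment rate changes by −0.52 percentage points.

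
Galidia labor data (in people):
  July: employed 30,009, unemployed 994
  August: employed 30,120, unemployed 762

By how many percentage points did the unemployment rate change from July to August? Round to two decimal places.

The unemployment rate changed by −0.74 percentage points.

July: labor force = 30,009 + 994 = 31,003; u = 994/31,003 = 3.21%.
August: labor force = 30,120 + 762 = 30,882; u = 762/30,882 = 2.47%.
Change = 2.47% − 3.21% = −0.74 pp.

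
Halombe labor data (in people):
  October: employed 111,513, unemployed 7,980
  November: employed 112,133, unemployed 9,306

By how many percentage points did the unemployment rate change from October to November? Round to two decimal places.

The unemployment rate changed by +0.98 percentage points.

October: labor force = 111,513 + 7,980 = 119,493; u = 7,980/119,493 = 6.68%.
November: labor force = 112,133 + 9,306 = 121,439; u = 9,306/121,439 = 7.66%.
Change = 7.66% − 6.68% = +0.98 pp.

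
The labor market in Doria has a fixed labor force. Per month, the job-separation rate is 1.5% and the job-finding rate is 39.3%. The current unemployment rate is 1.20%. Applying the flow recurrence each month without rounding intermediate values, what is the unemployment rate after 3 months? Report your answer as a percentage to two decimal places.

Unemployment rate after three months ≈ 3.16%.

With a fixed labor force, u_{t+1} = u_t + s·(1−u_t) − f·u_t = u_t·(1−s−f) + s.
Here 1−s−f = 0.592 and s = 0.015.
u_1 = 0.012000 × 0.592 + 0.015 = 0.022104.
u_2 = 0.022104 × 0.592 + 0.015 = 0.028086.
u_3 = 0.028086 × 0.592 + 0.015 = 0.031627.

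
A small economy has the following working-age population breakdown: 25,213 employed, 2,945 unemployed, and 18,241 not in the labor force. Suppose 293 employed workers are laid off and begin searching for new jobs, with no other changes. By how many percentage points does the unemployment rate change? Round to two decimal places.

The unemployment rate changes by +1.04 percentage points.

Initially, labor force = 25,213 + 2,945 = 28,158, so u = 2,945/28,158 = 10.46%.
After the change, employed falls and unemployed rises by 293; labor force unchanged → E = 24,920, U = 3,238, labor force = 28,158.
New unemployment rate = 3,238 / 28,158 = 11.50%.
Change = 11.50% − 10.46% = +1.04 percentage points.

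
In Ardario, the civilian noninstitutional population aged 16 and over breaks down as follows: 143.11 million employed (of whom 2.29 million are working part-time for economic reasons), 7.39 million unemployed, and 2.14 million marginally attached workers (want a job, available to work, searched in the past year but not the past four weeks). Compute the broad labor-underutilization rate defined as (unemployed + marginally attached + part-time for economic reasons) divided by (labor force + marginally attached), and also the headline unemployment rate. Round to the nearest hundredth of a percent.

Labor force = 143.11 + 7.39 = 150.50 million.
Numerator = 7.39 + 2.14 + 2.29 = 11.82 million.
Denominator = 150.50 + 2.14 = 152.64 million.
Broad rate = 11.82 / 152.64 = 7.74%.
Headline unemployment rate = 7.39 / 150.50 = 4.91%.

Broad underutilization rate ≈ 7.74%; headline unemployment rate ≈ 4.91%.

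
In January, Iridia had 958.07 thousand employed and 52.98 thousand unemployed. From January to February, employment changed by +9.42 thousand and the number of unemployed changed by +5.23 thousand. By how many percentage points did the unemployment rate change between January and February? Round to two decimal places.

The unemployment rate changed by +0.44 percentage points.

January: labor force = 958.07 + 52.98 = 1,011.05; u = 52.98/1,011.05 = 5.24%.
February: labor force = 967.49 + 58.21 = 1,025.70; u = 58.21/1,025.70 = 5.68%.
Change = 5.68% − 5.24% = +0.44 pp.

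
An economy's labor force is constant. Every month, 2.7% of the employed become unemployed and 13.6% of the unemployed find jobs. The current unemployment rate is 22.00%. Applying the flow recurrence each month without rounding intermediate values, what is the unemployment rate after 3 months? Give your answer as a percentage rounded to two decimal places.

Unemployment rate after three months ≈ 19.75%.

With a fixed labor force, u_{t+1} = u_t + s·(1−u_t) − f·u_t = u_t·(1−s−f) + s.
Here 1−s−f = 0.837 and s = 0.027.
u_1 = 0.220000 × 0.837 + 0.027 = 0.211140.
u_2 = 0.211140 × 0.837 + 0.027 = 0.203724.
u_3 = 0.203724 × 0.837 + 0.027 = 0.197517.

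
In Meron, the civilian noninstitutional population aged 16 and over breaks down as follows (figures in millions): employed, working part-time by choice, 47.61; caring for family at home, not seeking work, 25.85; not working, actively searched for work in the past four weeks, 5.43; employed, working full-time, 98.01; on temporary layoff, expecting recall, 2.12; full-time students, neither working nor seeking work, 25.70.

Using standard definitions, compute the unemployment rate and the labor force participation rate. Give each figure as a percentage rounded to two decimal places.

Unemployment rate ≈ 4.93%; labor force participation rate ≈ 74.82%.

Employed = 47.61 + 98.01 = 145.62 million.
Unemployed = 5.43 + 2.12 = 7.55 million (jobless and actively searching, or on temporary layoff).
Labor force = 145.62 + 7.55 = 153.17 million.
Not in labor force = 25.85 + 25.70 = 51.55 million (those not working and not actively searching are outside the labor force).
Civilian working-age population = 153.17 + 51.55 = 204.72 million.
Unemployment rate = 7.55 / 153.17 = 4.93%.
Labor force participation rate = 153.17 / 204.72 = 74.82%.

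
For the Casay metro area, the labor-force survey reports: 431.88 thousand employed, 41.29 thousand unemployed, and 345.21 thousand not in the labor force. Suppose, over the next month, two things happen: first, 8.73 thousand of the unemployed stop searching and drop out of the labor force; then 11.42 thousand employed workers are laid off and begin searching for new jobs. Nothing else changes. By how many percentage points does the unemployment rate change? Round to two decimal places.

Initially, labor force = 431.88 + 41.29 = 473.17 thousand, so u = 41.29/473.17 = 8.73%.
After the first change, unemployed and labor force both fall by 8.73 → E = 431.88, U = 32.56, labor force = 464.44 thousand.
After the second change, employed falls and unemployed rises by 11.42; labor force unchanged → E = 420.46, U = 43.98, labor force = 464.44 thousand.
New unemployment rate = 43.98 / 464.44 = 9.47%.
Change = 9.47% − 8.73% = +0.74 percentage points.

The unemployment rate changes by +0.74 percentage points.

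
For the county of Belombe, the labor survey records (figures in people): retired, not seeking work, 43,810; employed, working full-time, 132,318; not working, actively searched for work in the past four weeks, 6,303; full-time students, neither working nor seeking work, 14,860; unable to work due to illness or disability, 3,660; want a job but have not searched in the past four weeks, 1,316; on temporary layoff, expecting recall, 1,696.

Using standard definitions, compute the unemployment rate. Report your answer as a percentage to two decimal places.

Employed = 132,318.
Unemployed = 6,303 + 1,696 = 7,999 (jobless and actively searching, or on temporary layoff).
Labor force = 132,318 + 7,999 = 140,317.
Unemployment rate = 7,999 / 140,317 = 5.70%.

Unemployment rate ≈ 5.70%.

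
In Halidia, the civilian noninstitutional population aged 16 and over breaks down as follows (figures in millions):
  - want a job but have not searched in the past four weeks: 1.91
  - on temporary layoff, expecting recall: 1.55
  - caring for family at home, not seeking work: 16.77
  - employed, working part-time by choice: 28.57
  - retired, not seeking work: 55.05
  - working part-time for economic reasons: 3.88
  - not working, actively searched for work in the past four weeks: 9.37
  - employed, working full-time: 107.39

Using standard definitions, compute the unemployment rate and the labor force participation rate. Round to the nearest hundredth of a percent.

Unemployment rate ≈ 7.24%; labor force participation rate ≈ 67.16%.

Employed = 28.57 + 3.88 + 107.39 = 139.84 million (anyone who worked, including part-time for economic reasons, counts as employed).
Unemployed = 1.55 + 9.37 = 10.92 million (jobless and actively searching, or on temporary layoff).
Labor force = 139.84 + 10.92 = 150.76 million.
Not in labor force = 1.91 + 16.77 + 55.05 = 73.73 million (those not working and not actively searching are outside the labor force — including those who want a job but have given up searching).
Civilian working-age population = 150.76 + 73.73 = 224.49 million.
Unemployment rate = 10.92 / 150.76 = 7.24%.
Labor force participation rate = 150.76 / 224.49 = 67.16%.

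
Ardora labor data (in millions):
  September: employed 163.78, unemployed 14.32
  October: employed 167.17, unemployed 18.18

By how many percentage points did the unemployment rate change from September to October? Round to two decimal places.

September: labor force = 163.78 + 14.32 = 178.10; u = 14.32/178.10 = 8.04%.
October: labor force = 167.17 + 18.18 = 185.35; u = 18.18/185.35 = 9.81%.
Change = 9.81% − 8.04% = +1.77 pp.

The unemployment rate changed by +1.77 percentage points.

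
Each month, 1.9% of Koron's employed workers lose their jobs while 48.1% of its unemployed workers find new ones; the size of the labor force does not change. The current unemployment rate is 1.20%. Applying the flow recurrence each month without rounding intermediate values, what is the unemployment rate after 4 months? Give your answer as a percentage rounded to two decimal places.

Unemployment rate after four months ≈ 3.64%.

With a fixed labor force, u_{t+1} = u_t + s·(1−u_t) − f·u_t = u_t·(1−s−f) + s.
Here 1−s−f = 0.500 and s = 0.019.
u_1 = 0.012000 × 0.500 + 0.019 = 0.025000.
u_2 = 0.025000 × 0.500 + 0.019 = 0.031500.
u_3 = 0.031500 × 0.500 + 0.019 = 0.034750.
u_4 = 0.034750 × 0.500 + 0.019 = 0.036375.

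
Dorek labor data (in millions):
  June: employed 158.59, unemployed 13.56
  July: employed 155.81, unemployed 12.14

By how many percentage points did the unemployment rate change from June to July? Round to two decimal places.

June: labor force = 158.59 + 13.56 = 172.15; u = 13.56/172.15 = 7.88%.
July: labor force = 155.81 + 12.14 = 167.95; u = 12.14/167.95 = 7.23%.
Change = 7.23% − 7.88% = −0.65 pp.

The unemployment rate changed by −0.65 percentage points.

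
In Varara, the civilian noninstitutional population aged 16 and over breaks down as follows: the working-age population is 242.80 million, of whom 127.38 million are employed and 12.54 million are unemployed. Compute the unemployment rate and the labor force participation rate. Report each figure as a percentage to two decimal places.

Labor force = employed + unemployed = 127.38 + 12.54 = 139.92 million.
Unemployment rate = 12.54 / 139.92 = 8.96%.
Labor force participation rate = 139.92 / 242.80 = 57.63%.

Unemployment rate ≈ 8.96%; labor force participation rate ≈ 57.63%.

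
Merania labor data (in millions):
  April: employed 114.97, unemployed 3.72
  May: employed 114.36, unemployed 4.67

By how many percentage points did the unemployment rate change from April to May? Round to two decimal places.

April: labor force = 114.97 + 3.72 = 118.69; u = 3.72/118.69 = 3.13%.
May: labor force = 114.36 + 4.67 = 119.03; u = 4.67/119.03 = 3.92%.
Change = 3.92% − 3.13% = +0.79 pp.

The unemployment rate changed by +0.79 percentage points.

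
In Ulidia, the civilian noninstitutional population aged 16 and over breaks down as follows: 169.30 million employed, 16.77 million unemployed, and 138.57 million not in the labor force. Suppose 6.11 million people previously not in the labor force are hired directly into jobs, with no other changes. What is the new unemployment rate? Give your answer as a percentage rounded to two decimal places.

New unemployment rate ≈ 8.73%.

Initially, labor force = 169.30 + 16.77 = 186.07 million, so u = 16.77/186.07 = 9.01%.
After the change, employed and labor force both rise by 6.11; unemployed unchanged → E = 175.41, U = 16.77, labor force = 192.18 million.
New unemployment rate = 16.77 / 192.18 = 8.73%.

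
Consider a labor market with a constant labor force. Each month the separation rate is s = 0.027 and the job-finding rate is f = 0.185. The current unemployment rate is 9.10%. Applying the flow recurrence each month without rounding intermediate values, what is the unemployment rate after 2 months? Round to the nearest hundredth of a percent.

Unemployment rate after two months ≈ 10.48%.

With a fixed labor force, u_{t+1} = u_t + s·(1−u_t) − f·u_t = u_t·(1−s−f) + s.
Here 1−s−f = 0.788 and s = 0.027.
u_1 = 0.091000 × 0.788 + 0.027 = 0.098708.
u_2 = 0.098708 × 0.788 + 0.027 = 0.104782.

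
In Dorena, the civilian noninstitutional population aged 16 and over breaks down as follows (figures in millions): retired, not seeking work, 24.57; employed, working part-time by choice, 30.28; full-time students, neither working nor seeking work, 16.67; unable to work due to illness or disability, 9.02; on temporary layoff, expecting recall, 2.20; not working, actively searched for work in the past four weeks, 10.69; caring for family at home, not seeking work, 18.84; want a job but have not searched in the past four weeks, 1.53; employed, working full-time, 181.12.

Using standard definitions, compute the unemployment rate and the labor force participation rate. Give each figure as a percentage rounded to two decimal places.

Employed = 30.28 + 181.12 = 211.40 million.
Unemployed = 2.20 + 10.69 = 12.89 million (jobless and actively searching, or on temporary layoff).
Labor force = 211.40 + 12.89 = 224.29 million.
Not in labor force = 24.57 + 16.67 + 9.02 + 18.84 + 1.53 = 70.63 million (those not working and not actively searching are outside the labor force — including those who want a job but have given up searching).
Civilian working-age population = 224.29 + 70.63 = 294.92 million.
Unemployment rate = 12.89 / 224.29 = 5.75%.
Labor force participation rate = 224.29 / 294.92 = 76.05%.

Unemployment rate ≈ 5.75%; labor force participation rate ≈ 76.05%.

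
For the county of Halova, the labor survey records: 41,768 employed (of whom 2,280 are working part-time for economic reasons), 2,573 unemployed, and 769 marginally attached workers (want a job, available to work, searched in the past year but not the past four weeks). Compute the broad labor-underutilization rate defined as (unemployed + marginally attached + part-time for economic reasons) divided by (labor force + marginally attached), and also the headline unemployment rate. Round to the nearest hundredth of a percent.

Broad underutilization rate ≈ 12.46%; headline unemployment rate ≈ 5.80%.

Labor force = 41,768 + 2,573 = 44,341.
Numerator = 2,573 + 769 + 2,280 = 5,622.
Denominator = 44,341 + 769 = 45,110.
Broad rate = 5,622 / 45,110 = 12.46%.
Headline unemployment rate = 2,573 / 44,341 = 5.80%.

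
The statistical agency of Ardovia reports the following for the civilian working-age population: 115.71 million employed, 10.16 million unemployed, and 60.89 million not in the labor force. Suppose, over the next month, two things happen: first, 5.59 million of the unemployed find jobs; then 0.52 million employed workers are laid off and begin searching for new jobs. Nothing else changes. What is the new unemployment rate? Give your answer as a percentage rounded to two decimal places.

New unemployment rate ≈ 4.04%.

Initially, labor force = 115.71 + 10.16 = 125.87 million, so u = 10.16/125.87 = 8.07%.
After the first change, unemployed falls and employed rises by 5.59; labor force unchanged → E = 121.30, U = 4.57, labor force = 125.87 million.
After the second change, employed falls and unemployed rises by 0.52; labor force unchanged → E = 120.78, U = 5.09, labor force = 125.87 million.
New unemployment rate = 5.09 / 125.87 = 4.04%.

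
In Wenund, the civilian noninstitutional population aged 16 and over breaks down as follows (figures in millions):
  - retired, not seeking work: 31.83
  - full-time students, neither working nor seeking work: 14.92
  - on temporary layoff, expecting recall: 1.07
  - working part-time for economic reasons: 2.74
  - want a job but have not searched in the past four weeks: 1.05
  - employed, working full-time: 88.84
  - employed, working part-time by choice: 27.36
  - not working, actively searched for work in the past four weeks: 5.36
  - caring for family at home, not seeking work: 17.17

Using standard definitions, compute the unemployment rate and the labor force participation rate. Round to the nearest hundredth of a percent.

Unemployment rate ≈ 5.13%; labor force participation rate ≈ 65.87%.

Employed = 2.74 + 88.84 + 27.36 = 118.94 million (anyone who worked, including part-time for economic reasons, counts as employed).
Unemployed = 1.07 + 5.36 = 6.43 million (jobless and actively searching, or on temporary layoff).
Labor force = 118.94 + 6.43 = 125.37 million.
Not in labor force = 31.83 + 14.92 + 1.05 + 17.17 = 64.97 million (those not working and not actively searching are outside the labor force — including those who want a job but have given up searching).
Civilian working-age population = 125.37 + 64.97 = 190.34 million.
Unemployment rate = 6.43 / 125.37 = 5.13%.
Labor force participation rate = 125.37 / 190.34 = 65.87%.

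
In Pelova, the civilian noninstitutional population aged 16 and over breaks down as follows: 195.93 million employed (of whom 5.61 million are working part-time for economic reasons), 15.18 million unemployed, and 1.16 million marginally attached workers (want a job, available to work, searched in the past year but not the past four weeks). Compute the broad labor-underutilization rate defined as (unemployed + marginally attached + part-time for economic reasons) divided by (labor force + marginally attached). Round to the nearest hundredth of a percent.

Labor force = 195.93 + 15.18 = 211.11 million.
Numerator = 15.18 + 1.16 + 5.61 = 21.95 million.
Denominator = 211.11 + 1.16 = 212.27 million.
Broad rate = 21.95 / 212.27 = 10.34%.

Broad underutilization rate ≈ 10.34%.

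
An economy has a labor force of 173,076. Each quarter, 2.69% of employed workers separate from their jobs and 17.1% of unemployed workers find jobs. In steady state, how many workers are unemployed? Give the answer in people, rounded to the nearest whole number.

About 23,526 are unemployed in steady state.

Steady-state unemployment rate u* = s/(s+f) = 2.69/(2.69+17.1) = 0.135927.
Unemployed = u* × labor force = 0.135927 × 173,076 ≈ 23,526.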